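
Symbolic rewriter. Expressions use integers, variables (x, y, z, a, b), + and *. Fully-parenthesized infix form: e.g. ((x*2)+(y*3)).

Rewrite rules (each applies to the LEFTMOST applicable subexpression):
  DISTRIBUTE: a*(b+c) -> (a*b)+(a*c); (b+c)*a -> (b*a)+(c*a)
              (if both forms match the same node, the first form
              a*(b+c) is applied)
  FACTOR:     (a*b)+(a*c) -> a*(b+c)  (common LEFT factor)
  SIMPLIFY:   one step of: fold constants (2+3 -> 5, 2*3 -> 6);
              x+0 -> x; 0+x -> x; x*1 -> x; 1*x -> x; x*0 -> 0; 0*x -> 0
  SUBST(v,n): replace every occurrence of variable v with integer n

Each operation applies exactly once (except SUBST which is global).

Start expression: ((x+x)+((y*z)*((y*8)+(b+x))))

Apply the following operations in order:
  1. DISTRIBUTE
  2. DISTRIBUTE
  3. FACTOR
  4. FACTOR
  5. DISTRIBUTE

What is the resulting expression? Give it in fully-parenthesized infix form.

Answer: ((x+x)+(((y*z)*(y*8))+((y*z)*(b+x))))

Derivation:
Start: ((x+x)+((y*z)*((y*8)+(b+x))))
Apply DISTRIBUTE at R (target: ((y*z)*((y*8)+(b+x)))): ((x+x)+((y*z)*((y*8)+(b+x)))) -> ((x+x)+(((y*z)*(y*8))+((y*z)*(b+x))))
Apply DISTRIBUTE at RR (target: ((y*z)*(b+x))): ((x+x)+(((y*z)*(y*8))+((y*z)*(b+x)))) -> ((x+x)+(((y*z)*(y*8))+(((y*z)*b)+((y*z)*x))))
Apply FACTOR at RR (target: (((y*z)*b)+((y*z)*x))): ((x+x)+(((y*z)*(y*8))+(((y*z)*b)+((y*z)*x)))) -> ((x+x)+(((y*z)*(y*8))+((y*z)*(b+x))))
Apply FACTOR at R (target: (((y*z)*(y*8))+((y*z)*(b+x)))): ((x+x)+(((y*z)*(y*8))+((y*z)*(b+x)))) -> ((x+x)+((y*z)*((y*8)+(b+x))))
Apply DISTRIBUTE at R (target: ((y*z)*((y*8)+(b+x)))): ((x+x)+((y*z)*((y*8)+(b+x)))) -> ((x+x)+(((y*z)*(y*8))+((y*z)*(b+x))))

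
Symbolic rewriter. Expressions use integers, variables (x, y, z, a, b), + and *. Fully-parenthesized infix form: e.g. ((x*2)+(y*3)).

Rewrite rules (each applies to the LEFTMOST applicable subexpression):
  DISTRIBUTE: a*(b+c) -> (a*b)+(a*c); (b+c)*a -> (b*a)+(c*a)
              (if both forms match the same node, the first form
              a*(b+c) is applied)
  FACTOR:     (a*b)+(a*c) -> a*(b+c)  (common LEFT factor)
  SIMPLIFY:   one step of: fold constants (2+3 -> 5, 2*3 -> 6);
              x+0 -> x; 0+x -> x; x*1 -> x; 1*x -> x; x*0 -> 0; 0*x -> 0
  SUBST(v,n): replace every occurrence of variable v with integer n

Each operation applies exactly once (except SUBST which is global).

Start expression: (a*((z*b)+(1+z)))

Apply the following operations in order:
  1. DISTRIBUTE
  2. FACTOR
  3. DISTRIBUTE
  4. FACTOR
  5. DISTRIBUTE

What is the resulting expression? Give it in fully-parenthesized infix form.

Answer: ((a*(z*b))+(a*(1+z)))

Derivation:
Start: (a*((z*b)+(1+z)))
Apply DISTRIBUTE at root (target: (a*((z*b)+(1+z)))): (a*((z*b)+(1+z))) -> ((a*(z*b))+(a*(1+z)))
Apply FACTOR at root (target: ((a*(z*b))+(a*(1+z)))): ((a*(z*b))+(a*(1+z))) -> (a*((z*b)+(1+z)))
Apply DISTRIBUTE at root (target: (a*((z*b)+(1+z)))): (a*((z*b)+(1+z))) -> ((a*(z*b))+(a*(1+z)))
Apply FACTOR at root (target: ((a*(z*b))+(a*(1+z)))): ((a*(z*b))+(a*(1+z))) -> (a*((z*b)+(1+z)))
Apply DISTRIBUTE at root (target: (a*((z*b)+(1+z)))): (a*((z*b)+(1+z))) -> ((a*(z*b))+(a*(1+z)))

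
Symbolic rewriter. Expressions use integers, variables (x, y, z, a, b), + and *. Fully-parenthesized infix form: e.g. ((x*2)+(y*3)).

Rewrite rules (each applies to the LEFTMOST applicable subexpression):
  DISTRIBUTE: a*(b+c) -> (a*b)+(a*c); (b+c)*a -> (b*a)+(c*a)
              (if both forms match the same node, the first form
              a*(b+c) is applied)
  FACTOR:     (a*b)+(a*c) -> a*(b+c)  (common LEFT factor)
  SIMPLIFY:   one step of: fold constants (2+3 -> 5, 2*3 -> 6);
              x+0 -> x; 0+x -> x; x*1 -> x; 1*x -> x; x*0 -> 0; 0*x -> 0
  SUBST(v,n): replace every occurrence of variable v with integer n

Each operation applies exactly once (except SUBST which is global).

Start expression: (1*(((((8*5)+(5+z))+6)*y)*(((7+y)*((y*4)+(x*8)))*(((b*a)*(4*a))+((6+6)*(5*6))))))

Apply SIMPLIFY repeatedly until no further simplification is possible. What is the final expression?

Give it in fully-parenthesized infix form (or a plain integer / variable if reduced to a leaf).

Answer: ((((40+(5+z))+6)*y)*(((7+y)*((y*4)+(x*8)))*(((b*a)*(4*a))+360)))

Derivation:
Start: (1*(((((8*5)+(5+z))+6)*y)*(((7+y)*((y*4)+(x*8)))*(((b*a)*(4*a))+((6+6)*(5*6))))))
Step 1: at root: (1*(((((8*5)+(5+z))+6)*y)*(((7+y)*((y*4)+(x*8)))*(((b*a)*(4*a))+((6+6)*(5*6)))))) -> (((((8*5)+(5+z))+6)*y)*(((7+y)*((y*4)+(x*8)))*(((b*a)*(4*a))+((6+6)*(5*6))))); overall: (1*(((((8*5)+(5+z))+6)*y)*(((7+y)*((y*4)+(x*8)))*(((b*a)*(4*a))+((6+6)*(5*6)))))) -> (((((8*5)+(5+z))+6)*y)*(((7+y)*((y*4)+(x*8)))*(((b*a)*(4*a))+((6+6)*(5*6)))))
Step 2: at LLLL: (8*5) -> 40; overall: (((((8*5)+(5+z))+6)*y)*(((7+y)*((y*4)+(x*8)))*(((b*a)*(4*a))+((6+6)*(5*6))))) -> ((((40+(5+z))+6)*y)*(((7+y)*((y*4)+(x*8)))*(((b*a)*(4*a))+((6+6)*(5*6)))))
Step 3: at RRRL: (6+6) -> 12; overall: ((((40+(5+z))+6)*y)*(((7+y)*((y*4)+(x*8)))*(((b*a)*(4*a))+((6+6)*(5*6))))) -> ((((40+(5+z))+6)*y)*(((7+y)*((y*4)+(x*8)))*(((b*a)*(4*a))+(12*(5*6)))))
Step 4: at RRRR: (5*6) -> 30; overall: ((((40+(5+z))+6)*y)*(((7+y)*((y*4)+(x*8)))*(((b*a)*(4*a))+(12*(5*6))))) -> ((((40+(5+z))+6)*y)*(((7+y)*((y*4)+(x*8)))*(((b*a)*(4*a))+(12*30))))
Step 5: at RRR: (12*30) -> 360; overall: ((((40+(5+z))+6)*y)*(((7+y)*((y*4)+(x*8)))*(((b*a)*(4*a))+(12*30)))) -> ((((40+(5+z))+6)*y)*(((7+y)*((y*4)+(x*8)))*(((b*a)*(4*a))+360)))
Fixed point: ((((40+(5+z))+6)*y)*(((7+y)*((y*4)+(x*8)))*(((b*a)*(4*a))+360)))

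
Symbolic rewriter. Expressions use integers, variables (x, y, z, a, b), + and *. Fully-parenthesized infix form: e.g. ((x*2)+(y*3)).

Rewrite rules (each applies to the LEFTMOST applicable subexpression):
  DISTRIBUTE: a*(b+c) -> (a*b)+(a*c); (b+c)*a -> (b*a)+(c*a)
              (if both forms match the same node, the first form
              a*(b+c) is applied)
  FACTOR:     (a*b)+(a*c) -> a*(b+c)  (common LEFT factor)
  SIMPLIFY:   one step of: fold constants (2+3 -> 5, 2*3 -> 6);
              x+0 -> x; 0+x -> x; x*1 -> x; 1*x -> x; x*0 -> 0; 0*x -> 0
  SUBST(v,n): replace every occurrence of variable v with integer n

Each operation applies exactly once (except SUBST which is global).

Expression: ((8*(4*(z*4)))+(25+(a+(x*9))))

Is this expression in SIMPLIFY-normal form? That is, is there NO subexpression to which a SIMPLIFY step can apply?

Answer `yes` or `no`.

Expression: ((8*(4*(z*4)))+(25+(a+(x*9))))
Scanning for simplifiable subexpressions (pre-order)...
  at root: ((8*(4*(z*4)))+(25+(a+(x*9)))) (not simplifiable)
  at L: (8*(4*(z*4))) (not simplifiable)
  at LR: (4*(z*4)) (not simplifiable)
  at LRR: (z*4) (not simplifiable)
  at R: (25+(a+(x*9))) (not simplifiable)
  at RR: (a+(x*9)) (not simplifiable)
  at RRR: (x*9) (not simplifiable)
Result: no simplifiable subexpression found -> normal form.

Answer: yes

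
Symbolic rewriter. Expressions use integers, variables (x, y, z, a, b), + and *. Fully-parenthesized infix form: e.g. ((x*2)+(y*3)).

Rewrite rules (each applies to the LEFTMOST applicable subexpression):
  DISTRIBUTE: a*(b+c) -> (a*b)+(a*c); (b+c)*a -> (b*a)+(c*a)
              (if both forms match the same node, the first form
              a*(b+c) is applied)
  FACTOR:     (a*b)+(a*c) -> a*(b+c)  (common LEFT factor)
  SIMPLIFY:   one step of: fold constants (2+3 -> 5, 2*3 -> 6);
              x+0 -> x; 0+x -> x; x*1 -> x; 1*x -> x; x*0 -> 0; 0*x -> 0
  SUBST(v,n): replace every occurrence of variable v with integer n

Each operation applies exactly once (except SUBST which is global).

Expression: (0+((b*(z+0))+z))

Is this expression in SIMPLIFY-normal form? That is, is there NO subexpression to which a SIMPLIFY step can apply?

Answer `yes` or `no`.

Expression: (0+((b*(z+0))+z))
Scanning for simplifiable subexpressions (pre-order)...
  at root: (0+((b*(z+0))+z)) (SIMPLIFIABLE)
  at R: ((b*(z+0))+z) (not simplifiable)
  at RL: (b*(z+0)) (not simplifiable)
  at RLR: (z+0) (SIMPLIFIABLE)
Found simplifiable subexpr at path root: (0+((b*(z+0))+z))
One SIMPLIFY step would give: ((b*(z+0))+z)
-> NOT in normal form.

Answer: no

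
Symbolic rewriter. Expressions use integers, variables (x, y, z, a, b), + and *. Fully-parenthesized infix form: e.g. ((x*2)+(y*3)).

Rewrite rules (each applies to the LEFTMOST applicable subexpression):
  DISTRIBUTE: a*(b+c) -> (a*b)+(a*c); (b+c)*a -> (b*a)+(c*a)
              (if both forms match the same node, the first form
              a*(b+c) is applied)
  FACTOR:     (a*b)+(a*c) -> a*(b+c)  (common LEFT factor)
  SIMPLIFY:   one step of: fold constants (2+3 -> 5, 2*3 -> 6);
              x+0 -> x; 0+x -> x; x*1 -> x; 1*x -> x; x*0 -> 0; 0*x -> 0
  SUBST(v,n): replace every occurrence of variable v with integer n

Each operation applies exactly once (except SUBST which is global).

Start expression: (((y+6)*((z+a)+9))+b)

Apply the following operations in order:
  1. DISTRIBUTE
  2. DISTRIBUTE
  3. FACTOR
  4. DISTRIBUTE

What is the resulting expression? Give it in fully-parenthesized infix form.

Answer: (((((y+6)*z)+((y+6)*a))+((y+6)*9))+b)

Derivation:
Start: (((y+6)*((z+a)+9))+b)
Apply DISTRIBUTE at L (target: ((y+6)*((z+a)+9))): (((y+6)*((z+a)+9))+b) -> ((((y+6)*(z+a))+((y+6)*9))+b)
Apply DISTRIBUTE at LL (target: ((y+6)*(z+a))): ((((y+6)*(z+a))+((y+6)*9))+b) -> (((((y+6)*z)+((y+6)*a))+((y+6)*9))+b)
Apply FACTOR at LL (target: (((y+6)*z)+((y+6)*a))): (((((y+6)*z)+((y+6)*a))+((y+6)*9))+b) -> ((((y+6)*(z+a))+((y+6)*9))+b)
Apply DISTRIBUTE at LL (target: ((y+6)*(z+a))): ((((y+6)*(z+a))+((y+6)*9))+b) -> (((((y+6)*z)+((y+6)*a))+((y+6)*9))+b)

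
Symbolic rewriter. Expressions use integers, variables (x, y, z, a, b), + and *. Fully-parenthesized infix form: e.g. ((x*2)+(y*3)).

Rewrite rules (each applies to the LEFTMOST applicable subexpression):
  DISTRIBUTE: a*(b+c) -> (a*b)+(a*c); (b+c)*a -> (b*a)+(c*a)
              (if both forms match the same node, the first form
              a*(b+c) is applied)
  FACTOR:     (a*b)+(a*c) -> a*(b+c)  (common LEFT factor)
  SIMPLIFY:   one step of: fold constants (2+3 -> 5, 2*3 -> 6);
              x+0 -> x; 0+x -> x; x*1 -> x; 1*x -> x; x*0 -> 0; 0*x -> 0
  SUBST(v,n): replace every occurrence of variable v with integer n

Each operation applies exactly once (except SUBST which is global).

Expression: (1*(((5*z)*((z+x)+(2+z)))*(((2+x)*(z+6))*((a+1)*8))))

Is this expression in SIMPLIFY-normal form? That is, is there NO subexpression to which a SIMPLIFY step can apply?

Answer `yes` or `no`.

Answer: no

Derivation:
Expression: (1*(((5*z)*((z+x)+(2+z)))*(((2+x)*(z+6))*((a+1)*8))))
Scanning for simplifiable subexpressions (pre-order)...
  at root: (1*(((5*z)*((z+x)+(2+z)))*(((2+x)*(z+6))*((a+1)*8)))) (SIMPLIFIABLE)
  at R: (((5*z)*((z+x)+(2+z)))*(((2+x)*(z+6))*((a+1)*8))) (not simplifiable)
  at RL: ((5*z)*((z+x)+(2+z))) (not simplifiable)
  at RLL: (5*z) (not simplifiable)
  at RLR: ((z+x)+(2+z)) (not simplifiable)
  at RLRL: (z+x) (not simplifiable)
  at RLRR: (2+z) (not simplifiable)
  at RR: (((2+x)*(z+6))*((a+1)*8)) (not simplifiable)
  at RRL: ((2+x)*(z+6)) (not simplifiable)
  at RRLL: (2+x) (not simplifiable)
  at RRLR: (z+6) (not simplifiable)
  at RRR: ((a+1)*8) (not simplifiable)
  at RRRL: (a+1) (not simplifiable)
Found simplifiable subexpr at path root: (1*(((5*z)*((z+x)+(2+z)))*(((2+x)*(z+6))*((a+1)*8))))
One SIMPLIFY step would give: (((5*z)*((z+x)+(2+z)))*(((2+x)*(z+6))*((a+1)*8)))
-> NOT in normal form.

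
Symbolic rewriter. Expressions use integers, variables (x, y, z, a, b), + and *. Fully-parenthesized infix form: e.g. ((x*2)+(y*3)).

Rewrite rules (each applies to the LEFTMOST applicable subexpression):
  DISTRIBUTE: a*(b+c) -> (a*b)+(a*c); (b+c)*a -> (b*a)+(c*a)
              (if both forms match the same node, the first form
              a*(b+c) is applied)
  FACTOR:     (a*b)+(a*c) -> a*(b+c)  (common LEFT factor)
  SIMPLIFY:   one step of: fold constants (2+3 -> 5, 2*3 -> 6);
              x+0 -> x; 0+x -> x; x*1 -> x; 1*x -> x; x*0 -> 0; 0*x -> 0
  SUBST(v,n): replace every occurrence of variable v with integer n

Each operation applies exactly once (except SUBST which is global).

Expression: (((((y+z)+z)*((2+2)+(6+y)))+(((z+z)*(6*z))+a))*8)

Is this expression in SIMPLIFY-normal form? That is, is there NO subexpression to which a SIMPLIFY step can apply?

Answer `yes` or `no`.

Answer: no

Derivation:
Expression: (((((y+z)+z)*((2+2)+(6+y)))+(((z+z)*(6*z))+a))*8)
Scanning for simplifiable subexpressions (pre-order)...
  at root: (((((y+z)+z)*((2+2)+(6+y)))+(((z+z)*(6*z))+a))*8) (not simplifiable)
  at L: ((((y+z)+z)*((2+2)+(6+y)))+(((z+z)*(6*z))+a)) (not simplifiable)
  at LL: (((y+z)+z)*((2+2)+(6+y))) (not simplifiable)
  at LLL: ((y+z)+z) (not simplifiable)
  at LLLL: (y+z) (not simplifiable)
  at LLR: ((2+2)+(6+y)) (not simplifiable)
  at LLRL: (2+2) (SIMPLIFIABLE)
  at LLRR: (6+y) (not simplifiable)
  at LR: (((z+z)*(6*z))+a) (not simplifiable)
  at LRL: ((z+z)*(6*z)) (not simplifiable)
  at LRLL: (z+z) (not simplifiable)
  at LRLR: (6*z) (not simplifiable)
Found simplifiable subexpr at path LLRL: (2+2)
One SIMPLIFY step would give: (((((y+z)+z)*(4+(6+y)))+(((z+z)*(6*z))+a))*8)
-> NOT in normal form.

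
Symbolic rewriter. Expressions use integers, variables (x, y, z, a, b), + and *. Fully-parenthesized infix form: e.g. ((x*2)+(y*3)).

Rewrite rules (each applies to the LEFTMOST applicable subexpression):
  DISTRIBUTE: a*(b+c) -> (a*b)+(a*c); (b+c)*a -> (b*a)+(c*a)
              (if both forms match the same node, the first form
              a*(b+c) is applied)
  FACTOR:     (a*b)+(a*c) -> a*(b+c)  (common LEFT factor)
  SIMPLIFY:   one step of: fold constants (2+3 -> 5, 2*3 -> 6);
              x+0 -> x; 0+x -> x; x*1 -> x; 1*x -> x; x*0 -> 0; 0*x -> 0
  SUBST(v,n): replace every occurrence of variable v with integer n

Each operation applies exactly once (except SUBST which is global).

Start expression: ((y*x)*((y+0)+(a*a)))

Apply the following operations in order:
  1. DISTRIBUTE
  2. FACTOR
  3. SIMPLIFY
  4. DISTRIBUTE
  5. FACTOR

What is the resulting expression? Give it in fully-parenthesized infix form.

Start: ((y*x)*((y+0)+(a*a)))
Apply DISTRIBUTE at root (target: ((y*x)*((y+0)+(a*a)))): ((y*x)*((y+0)+(a*a))) -> (((y*x)*(y+0))+((y*x)*(a*a)))
Apply FACTOR at root (target: (((y*x)*(y+0))+((y*x)*(a*a)))): (((y*x)*(y+0))+((y*x)*(a*a))) -> ((y*x)*((y+0)+(a*a)))
Apply SIMPLIFY at RL (target: (y+0)): ((y*x)*((y+0)+(a*a))) -> ((y*x)*(y+(a*a)))
Apply DISTRIBUTE at root (target: ((y*x)*(y+(a*a)))): ((y*x)*(y+(a*a))) -> (((y*x)*y)+((y*x)*(a*a)))
Apply FACTOR at root (target: (((y*x)*y)+((y*x)*(a*a)))): (((y*x)*y)+((y*x)*(a*a))) -> ((y*x)*(y+(a*a)))

Answer: ((y*x)*(y+(a*a)))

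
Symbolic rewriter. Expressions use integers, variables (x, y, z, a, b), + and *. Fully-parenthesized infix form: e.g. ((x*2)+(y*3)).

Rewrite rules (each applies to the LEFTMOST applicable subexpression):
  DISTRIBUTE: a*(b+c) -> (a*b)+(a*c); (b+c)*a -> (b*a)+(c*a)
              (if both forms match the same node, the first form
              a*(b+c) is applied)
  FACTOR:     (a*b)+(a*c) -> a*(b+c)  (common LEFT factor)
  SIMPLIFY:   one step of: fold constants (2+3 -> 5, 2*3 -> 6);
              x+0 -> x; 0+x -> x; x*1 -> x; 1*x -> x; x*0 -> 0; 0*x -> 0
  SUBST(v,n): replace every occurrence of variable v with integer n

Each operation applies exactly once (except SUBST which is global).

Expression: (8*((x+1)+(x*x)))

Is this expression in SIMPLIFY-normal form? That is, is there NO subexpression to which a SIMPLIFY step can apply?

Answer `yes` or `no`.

Answer: yes

Derivation:
Expression: (8*((x+1)+(x*x)))
Scanning for simplifiable subexpressions (pre-order)...
  at root: (8*((x+1)+(x*x))) (not simplifiable)
  at R: ((x+1)+(x*x)) (not simplifiable)
  at RL: (x+1) (not simplifiable)
  at RR: (x*x) (not simplifiable)
Result: no simplifiable subexpression found -> normal form.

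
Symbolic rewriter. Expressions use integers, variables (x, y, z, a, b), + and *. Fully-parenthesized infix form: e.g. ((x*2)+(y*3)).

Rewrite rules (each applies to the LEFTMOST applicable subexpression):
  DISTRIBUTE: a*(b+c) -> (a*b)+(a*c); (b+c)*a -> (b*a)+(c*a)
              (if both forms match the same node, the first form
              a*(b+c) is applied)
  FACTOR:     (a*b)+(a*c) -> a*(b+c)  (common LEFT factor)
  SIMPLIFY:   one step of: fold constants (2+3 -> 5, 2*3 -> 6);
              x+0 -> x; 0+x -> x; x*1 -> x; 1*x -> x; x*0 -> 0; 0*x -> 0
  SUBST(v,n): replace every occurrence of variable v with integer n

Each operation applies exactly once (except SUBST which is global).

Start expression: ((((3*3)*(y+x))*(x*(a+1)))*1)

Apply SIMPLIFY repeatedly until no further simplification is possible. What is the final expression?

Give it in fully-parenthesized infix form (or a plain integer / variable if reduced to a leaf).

Answer: ((9*(y+x))*(x*(a+1)))

Derivation:
Start: ((((3*3)*(y+x))*(x*(a+1)))*1)
Step 1: at root: ((((3*3)*(y+x))*(x*(a+1)))*1) -> (((3*3)*(y+x))*(x*(a+1))); overall: ((((3*3)*(y+x))*(x*(a+1)))*1) -> (((3*3)*(y+x))*(x*(a+1)))
Step 2: at LL: (3*3) -> 9; overall: (((3*3)*(y+x))*(x*(a+1))) -> ((9*(y+x))*(x*(a+1)))
Fixed point: ((9*(y+x))*(x*(a+1)))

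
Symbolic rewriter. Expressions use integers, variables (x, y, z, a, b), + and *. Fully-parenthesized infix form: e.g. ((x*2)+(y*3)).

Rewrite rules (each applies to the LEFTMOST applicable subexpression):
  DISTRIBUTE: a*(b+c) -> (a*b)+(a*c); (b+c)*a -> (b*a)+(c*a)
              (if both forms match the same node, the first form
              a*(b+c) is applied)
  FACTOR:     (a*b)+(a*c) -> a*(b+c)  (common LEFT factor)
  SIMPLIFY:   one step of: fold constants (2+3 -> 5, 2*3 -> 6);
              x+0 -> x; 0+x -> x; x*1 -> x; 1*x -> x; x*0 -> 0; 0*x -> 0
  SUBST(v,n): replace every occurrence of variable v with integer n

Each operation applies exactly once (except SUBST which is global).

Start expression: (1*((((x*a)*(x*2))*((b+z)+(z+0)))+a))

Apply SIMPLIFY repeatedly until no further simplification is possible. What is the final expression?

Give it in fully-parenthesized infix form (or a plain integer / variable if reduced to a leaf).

Start: (1*((((x*a)*(x*2))*((b+z)+(z+0)))+a))
Step 1: at root: (1*((((x*a)*(x*2))*((b+z)+(z+0)))+a)) -> ((((x*a)*(x*2))*((b+z)+(z+0)))+a); overall: (1*((((x*a)*(x*2))*((b+z)+(z+0)))+a)) -> ((((x*a)*(x*2))*((b+z)+(z+0)))+a)
Step 2: at LRR: (z+0) -> z; overall: ((((x*a)*(x*2))*((b+z)+(z+0)))+a) -> ((((x*a)*(x*2))*((b+z)+z))+a)
Fixed point: ((((x*a)*(x*2))*((b+z)+z))+a)

Answer: ((((x*a)*(x*2))*((b+z)+z))+a)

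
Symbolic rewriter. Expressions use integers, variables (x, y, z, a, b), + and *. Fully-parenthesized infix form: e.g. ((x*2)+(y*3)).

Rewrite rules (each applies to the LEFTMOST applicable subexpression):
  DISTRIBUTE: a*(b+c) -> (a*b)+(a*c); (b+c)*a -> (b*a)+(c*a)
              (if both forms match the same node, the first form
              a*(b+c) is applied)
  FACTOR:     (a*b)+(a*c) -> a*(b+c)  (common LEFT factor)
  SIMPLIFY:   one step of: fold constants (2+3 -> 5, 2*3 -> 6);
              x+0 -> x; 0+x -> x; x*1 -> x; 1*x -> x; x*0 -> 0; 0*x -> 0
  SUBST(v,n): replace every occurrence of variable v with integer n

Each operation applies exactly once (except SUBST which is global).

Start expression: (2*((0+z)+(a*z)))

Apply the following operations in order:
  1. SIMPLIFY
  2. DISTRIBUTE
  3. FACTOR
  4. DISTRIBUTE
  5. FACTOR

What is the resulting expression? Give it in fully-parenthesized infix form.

Start: (2*((0+z)+(a*z)))
Apply SIMPLIFY at RL (target: (0+z)): (2*((0+z)+(a*z))) -> (2*(z+(a*z)))
Apply DISTRIBUTE at root (target: (2*(z+(a*z)))): (2*(z+(a*z))) -> ((2*z)+(2*(a*z)))
Apply FACTOR at root (target: ((2*z)+(2*(a*z)))): ((2*z)+(2*(a*z))) -> (2*(z+(a*z)))
Apply DISTRIBUTE at root (target: (2*(z+(a*z)))): (2*(z+(a*z))) -> ((2*z)+(2*(a*z)))
Apply FACTOR at root (target: ((2*z)+(2*(a*z)))): ((2*z)+(2*(a*z))) -> (2*(z+(a*z)))

Answer: (2*(z+(a*z)))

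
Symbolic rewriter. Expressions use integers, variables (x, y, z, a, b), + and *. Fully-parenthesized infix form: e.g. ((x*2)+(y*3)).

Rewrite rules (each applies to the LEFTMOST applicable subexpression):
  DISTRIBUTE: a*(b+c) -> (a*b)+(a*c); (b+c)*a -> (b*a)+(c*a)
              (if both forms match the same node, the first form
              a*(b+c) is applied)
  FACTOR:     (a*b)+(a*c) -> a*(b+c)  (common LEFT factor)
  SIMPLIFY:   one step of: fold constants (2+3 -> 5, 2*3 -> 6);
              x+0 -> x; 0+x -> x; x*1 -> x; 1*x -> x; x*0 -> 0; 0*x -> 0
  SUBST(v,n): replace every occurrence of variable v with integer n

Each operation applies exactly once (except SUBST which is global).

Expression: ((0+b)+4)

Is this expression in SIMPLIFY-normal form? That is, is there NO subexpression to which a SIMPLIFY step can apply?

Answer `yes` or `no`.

Answer: no

Derivation:
Expression: ((0+b)+4)
Scanning for simplifiable subexpressions (pre-order)...
  at root: ((0+b)+4) (not simplifiable)
  at L: (0+b) (SIMPLIFIABLE)
Found simplifiable subexpr at path L: (0+b)
One SIMPLIFY step would give: (b+4)
-> NOT in normal form.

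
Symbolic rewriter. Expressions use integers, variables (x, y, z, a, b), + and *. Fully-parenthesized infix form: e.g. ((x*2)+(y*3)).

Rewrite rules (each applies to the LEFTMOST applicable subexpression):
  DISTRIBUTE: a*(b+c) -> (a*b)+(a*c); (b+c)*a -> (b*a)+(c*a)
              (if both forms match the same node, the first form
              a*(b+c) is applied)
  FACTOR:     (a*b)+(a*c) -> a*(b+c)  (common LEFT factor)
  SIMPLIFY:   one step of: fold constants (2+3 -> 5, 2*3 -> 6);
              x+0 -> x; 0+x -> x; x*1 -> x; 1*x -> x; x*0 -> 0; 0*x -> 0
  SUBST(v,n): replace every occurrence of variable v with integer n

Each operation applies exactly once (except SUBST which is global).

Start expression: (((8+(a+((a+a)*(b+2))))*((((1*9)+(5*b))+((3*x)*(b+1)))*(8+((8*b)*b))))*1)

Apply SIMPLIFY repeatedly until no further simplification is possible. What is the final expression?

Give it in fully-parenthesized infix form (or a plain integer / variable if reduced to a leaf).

Answer: ((8+(a+((a+a)*(b+2))))*(((9+(5*b))+((3*x)*(b+1)))*(8+((8*b)*b))))

Derivation:
Start: (((8+(a+((a+a)*(b+2))))*((((1*9)+(5*b))+((3*x)*(b+1)))*(8+((8*b)*b))))*1)
Step 1: at root: (((8+(a+((a+a)*(b+2))))*((((1*9)+(5*b))+((3*x)*(b+1)))*(8+((8*b)*b))))*1) -> ((8+(a+((a+a)*(b+2))))*((((1*9)+(5*b))+((3*x)*(b+1)))*(8+((8*b)*b)))); overall: (((8+(a+((a+a)*(b+2))))*((((1*9)+(5*b))+((3*x)*(b+1)))*(8+((8*b)*b))))*1) -> ((8+(a+((a+a)*(b+2))))*((((1*9)+(5*b))+((3*x)*(b+1)))*(8+((8*b)*b))))
Step 2: at RLLL: (1*9) -> 9; overall: ((8+(a+((a+a)*(b+2))))*((((1*9)+(5*b))+((3*x)*(b+1)))*(8+((8*b)*b)))) -> ((8+(a+((a+a)*(b+2))))*(((9+(5*b))+((3*x)*(b+1)))*(8+((8*b)*b))))
Fixed point: ((8+(a+((a+a)*(b+2))))*(((9+(5*b))+((3*x)*(b+1)))*(8+((8*b)*b))))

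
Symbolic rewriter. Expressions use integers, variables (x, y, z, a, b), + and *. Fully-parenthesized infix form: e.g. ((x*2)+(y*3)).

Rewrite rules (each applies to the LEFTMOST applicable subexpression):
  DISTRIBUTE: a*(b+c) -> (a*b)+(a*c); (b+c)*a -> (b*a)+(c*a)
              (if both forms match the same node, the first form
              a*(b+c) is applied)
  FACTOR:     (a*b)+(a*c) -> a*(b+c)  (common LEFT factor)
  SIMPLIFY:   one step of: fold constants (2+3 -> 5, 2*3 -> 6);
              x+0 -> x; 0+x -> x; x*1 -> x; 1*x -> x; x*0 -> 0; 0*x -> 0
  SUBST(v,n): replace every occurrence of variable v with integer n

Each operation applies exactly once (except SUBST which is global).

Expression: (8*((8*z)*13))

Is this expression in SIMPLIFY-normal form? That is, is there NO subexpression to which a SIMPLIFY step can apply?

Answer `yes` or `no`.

Expression: (8*((8*z)*13))
Scanning for simplifiable subexpressions (pre-order)...
  at root: (8*((8*z)*13)) (not simplifiable)
  at R: ((8*z)*13) (not simplifiable)
  at RL: (8*z) (not simplifiable)
Result: no simplifiable subexpression found -> normal form.

Answer: yes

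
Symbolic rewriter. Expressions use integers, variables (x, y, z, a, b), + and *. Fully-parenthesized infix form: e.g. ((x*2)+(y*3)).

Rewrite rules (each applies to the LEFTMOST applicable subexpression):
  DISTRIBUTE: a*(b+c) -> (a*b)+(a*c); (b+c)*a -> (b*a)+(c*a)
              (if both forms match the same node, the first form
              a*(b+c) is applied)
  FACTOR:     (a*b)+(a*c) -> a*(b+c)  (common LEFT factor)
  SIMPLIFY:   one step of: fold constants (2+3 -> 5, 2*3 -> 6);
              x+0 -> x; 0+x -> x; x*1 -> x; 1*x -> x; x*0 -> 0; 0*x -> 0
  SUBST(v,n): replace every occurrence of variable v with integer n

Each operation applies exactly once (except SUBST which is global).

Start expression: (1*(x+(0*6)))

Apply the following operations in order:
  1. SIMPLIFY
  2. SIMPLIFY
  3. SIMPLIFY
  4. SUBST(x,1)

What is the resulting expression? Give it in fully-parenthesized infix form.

Start: (1*(x+(0*6)))
Apply SIMPLIFY at root (target: (1*(x+(0*6)))): (1*(x+(0*6))) -> (x+(0*6))
Apply SIMPLIFY at R (target: (0*6)): (x+(0*6)) -> (x+0)
Apply SIMPLIFY at root (target: (x+0)): (x+0) -> x
Apply SUBST(x,1): x -> 1

Answer: 1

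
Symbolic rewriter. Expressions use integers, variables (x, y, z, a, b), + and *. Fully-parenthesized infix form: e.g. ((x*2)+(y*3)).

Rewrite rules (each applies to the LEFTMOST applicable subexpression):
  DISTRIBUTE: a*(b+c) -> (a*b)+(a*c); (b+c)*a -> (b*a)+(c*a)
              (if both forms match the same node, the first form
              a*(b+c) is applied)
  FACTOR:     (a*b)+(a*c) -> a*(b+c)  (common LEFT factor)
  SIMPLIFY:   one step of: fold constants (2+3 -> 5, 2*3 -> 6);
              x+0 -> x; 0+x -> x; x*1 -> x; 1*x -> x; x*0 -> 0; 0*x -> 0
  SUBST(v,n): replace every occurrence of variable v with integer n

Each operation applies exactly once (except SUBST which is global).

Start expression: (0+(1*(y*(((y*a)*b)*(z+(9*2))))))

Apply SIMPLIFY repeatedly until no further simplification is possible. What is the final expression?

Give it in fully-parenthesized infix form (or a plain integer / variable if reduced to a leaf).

Start: (0+(1*(y*(((y*a)*b)*(z+(9*2))))))
Step 1: at root: (0+(1*(y*(((y*a)*b)*(z+(9*2)))))) -> (1*(y*(((y*a)*b)*(z+(9*2))))); overall: (0+(1*(y*(((y*a)*b)*(z+(9*2)))))) -> (1*(y*(((y*a)*b)*(z+(9*2)))))
Step 2: at root: (1*(y*(((y*a)*b)*(z+(9*2))))) -> (y*(((y*a)*b)*(z+(9*2)))); overall: (1*(y*(((y*a)*b)*(z+(9*2))))) -> (y*(((y*a)*b)*(z+(9*2))))
Step 3: at RRR: (9*2) -> 18; overall: (y*(((y*a)*b)*(z+(9*2)))) -> (y*(((y*a)*b)*(z+18)))
Fixed point: (y*(((y*a)*b)*(z+18)))

Answer: (y*(((y*a)*b)*(z+18)))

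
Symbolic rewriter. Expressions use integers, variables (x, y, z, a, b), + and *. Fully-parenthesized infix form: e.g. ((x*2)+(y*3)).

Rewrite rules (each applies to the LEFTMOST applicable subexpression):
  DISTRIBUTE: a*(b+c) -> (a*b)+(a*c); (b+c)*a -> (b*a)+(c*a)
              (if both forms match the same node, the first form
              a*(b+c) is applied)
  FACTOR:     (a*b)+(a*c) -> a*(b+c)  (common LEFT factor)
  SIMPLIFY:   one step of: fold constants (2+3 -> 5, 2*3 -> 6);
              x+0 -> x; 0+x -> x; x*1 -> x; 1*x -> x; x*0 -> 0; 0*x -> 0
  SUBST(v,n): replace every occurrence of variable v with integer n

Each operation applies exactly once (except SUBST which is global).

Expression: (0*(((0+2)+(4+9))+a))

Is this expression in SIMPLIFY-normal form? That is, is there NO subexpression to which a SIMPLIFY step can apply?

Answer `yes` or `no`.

Answer: no

Derivation:
Expression: (0*(((0+2)+(4+9))+a))
Scanning for simplifiable subexpressions (pre-order)...
  at root: (0*(((0+2)+(4+9))+a)) (SIMPLIFIABLE)
  at R: (((0+2)+(4+9))+a) (not simplifiable)
  at RL: ((0+2)+(4+9)) (not simplifiable)
  at RLL: (0+2) (SIMPLIFIABLE)
  at RLR: (4+9) (SIMPLIFIABLE)
Found simplifiable subexpr at path root: (0*(((0+2)+(4+9))+a))
One SIMPLIFY step would give: 0
-> NOT in normal form.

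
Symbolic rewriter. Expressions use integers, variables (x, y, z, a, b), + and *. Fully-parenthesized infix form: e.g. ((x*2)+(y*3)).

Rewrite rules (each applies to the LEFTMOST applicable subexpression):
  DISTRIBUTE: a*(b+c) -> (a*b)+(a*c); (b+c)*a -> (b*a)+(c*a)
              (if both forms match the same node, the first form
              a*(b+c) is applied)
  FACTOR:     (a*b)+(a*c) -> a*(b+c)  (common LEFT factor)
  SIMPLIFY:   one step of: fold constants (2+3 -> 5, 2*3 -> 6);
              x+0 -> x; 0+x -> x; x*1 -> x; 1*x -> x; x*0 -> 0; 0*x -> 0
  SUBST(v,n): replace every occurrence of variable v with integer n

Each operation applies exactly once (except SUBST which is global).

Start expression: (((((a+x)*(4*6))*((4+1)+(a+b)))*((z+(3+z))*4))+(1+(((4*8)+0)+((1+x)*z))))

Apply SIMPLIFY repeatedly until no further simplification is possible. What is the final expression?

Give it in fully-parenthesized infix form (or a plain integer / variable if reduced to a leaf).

Answer: (((((a+x)*24)*(5+(a+b)))*((z+(3+z))*4))+(1+(32+((1+x)*z))))

Derivation:
Start: (((((a+x)*(4*6))*((4+1)+(a+b)))*((z+(3+z))*4))+(1+(((4*8)+0)+((1+x)*z))))
Step 1: at LLLR: (4*6) -> 24; overall: (((((a+x)*(4*6))*((4+1)+(a+b)))*((z+(3+z))*4))+(1+(((4*8)+0)+((1+x)*z)))) -> (((((a+x)*24)*((4+1)+(a+b)))*((z+(3+z))*4))+(1+(((4*8)+0)+((1+x)*z))))
Step 2: at LLRL: (4+1) -> 5; overall: (((((a+x)*24)*((4+1)+(a+b)))*((z+(3+z))*4))+(1+(((4*8)+0)+((1+x)*z)))) -> (((((a+x)*24)*(5+(a+b)))*((z+(3+z))*4))+(1+(((4*8)+0)+((1+x)*z))))
Step 3: at RRL: ((4*8)+0) -> (4*8); overall: (((((a+x)*24)*(5+(a+b)))*((z+(3+z))*4))+(1+(((4*8)+0)+((1+x)*z)))) -> (((((a+x)*24)*(5+(a+b)))*((z+(3+z))*4))+(1+((4*8)+((1+x)*z))))
Step 4: at RRL: (4*8) -> 32; overall: (((((a+x)*24)*(5+(a+b)))*((z+(3+z))*4))+(1+((4*8)+((1+x)*z)))) -> (((((a+x)*24)*(5+(a+b)))*((z+(3+z))*4))+(1+(32+((1+x)*z))))
Fixed point: (((((a+x)*24)*(5+(a+b)))*((z+(3+z))*4))+(1+(32+((1+x)*z))))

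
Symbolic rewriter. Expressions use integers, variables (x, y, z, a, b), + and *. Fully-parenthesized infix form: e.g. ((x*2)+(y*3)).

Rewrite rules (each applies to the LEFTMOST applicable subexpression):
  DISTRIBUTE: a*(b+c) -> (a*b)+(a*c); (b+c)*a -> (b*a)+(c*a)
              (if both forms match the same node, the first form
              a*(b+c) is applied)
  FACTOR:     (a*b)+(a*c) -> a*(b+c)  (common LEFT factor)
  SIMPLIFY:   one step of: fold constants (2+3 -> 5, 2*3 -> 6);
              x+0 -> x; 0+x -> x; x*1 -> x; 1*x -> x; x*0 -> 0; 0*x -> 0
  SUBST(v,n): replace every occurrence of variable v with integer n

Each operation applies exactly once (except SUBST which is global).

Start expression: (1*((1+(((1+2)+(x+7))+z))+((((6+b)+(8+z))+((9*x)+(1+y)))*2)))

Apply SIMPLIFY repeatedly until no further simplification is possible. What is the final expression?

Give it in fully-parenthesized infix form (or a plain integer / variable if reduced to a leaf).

Start: (1*((1+(((1+2)+(x+7))+z))+((((6+b)+(8+z))+((9*x)+(1+y)))*2)))
Step 1: at root: (1*((1+(((1+2)+(x+7))+z))+((((6+b)+(8+z))+((9*x)+(1+y)))*2))) -> ((1+(((1+2)+(x+7))+z))+((((6+b)+(8+z))+((9*x)+(1+y)))*2)); overall: (1*((1+(((1+2)+(x+7))+z))+((((6+b)+(8+z))+((9*x)+(1+y)))*2))) -> ((1+(((1+2)+(x+7))+z))+((((6+b)+(8+z))+((9*x)+(1+y)))*2))
Step 2: at LRLL: (1+2) -> 3; overall: ((1+(((1+2)+(x+7))+z))+((((6+b)+(8+z))+((9*x)+(1+y)))*2)) -> ((1+((3+(x+7))+z))+((((6+b)+(8+z))+((9*x)+(1+y)))*2))
Fixed point: ((1+((3+(x+7))+z))+((((6+b)+(8+z))+((9*x)+(1+y)))*2))

Answer: ((1+((3+(x+7))+z))+((((6+b)+(8+z))+((9*x)+(1+y)))*2))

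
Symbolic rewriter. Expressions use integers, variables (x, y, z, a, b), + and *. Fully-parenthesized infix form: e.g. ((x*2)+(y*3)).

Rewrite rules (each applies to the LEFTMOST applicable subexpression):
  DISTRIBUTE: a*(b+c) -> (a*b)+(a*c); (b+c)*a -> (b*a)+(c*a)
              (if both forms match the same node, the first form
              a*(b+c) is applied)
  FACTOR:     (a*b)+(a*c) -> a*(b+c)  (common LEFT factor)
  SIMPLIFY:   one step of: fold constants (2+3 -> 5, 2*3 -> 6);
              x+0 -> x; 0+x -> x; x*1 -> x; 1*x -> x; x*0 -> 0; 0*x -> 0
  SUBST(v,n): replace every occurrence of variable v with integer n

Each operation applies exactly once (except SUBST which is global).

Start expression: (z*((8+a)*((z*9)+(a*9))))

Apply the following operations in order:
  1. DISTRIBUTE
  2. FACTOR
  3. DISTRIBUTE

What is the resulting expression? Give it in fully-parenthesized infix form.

Start: (z*((8+a)*((z*9)+(a*9))))
Apply DISTRIBUTE at R (target: ((8+a)*((z*9)+(a*9)))): (z*((8+a)*((z*9)+(a*9)))) -> (z*(((8+a)*(z*9))+((8+a)*(a*9))))
Apply FACTOR at R (target: (((8+a)*(z*9))+((8+a)*(a*9)))): (z*(((8+a)*(z*9))+((8+a)*(a*9)))) -> (z*((8+a)*((z*9)+(a*9))))
Apply DISTRIBUTE at R (target: ((8+a)*((z*9)+(a*9)))): (z*((8+a)*((z*9)+(a*9)))) -> (z*(((8+a)*(z*9))+((8+a)*(a*9))))

Answer: (z*(((8+a)*(z*9))+((8+a)*(a*9))))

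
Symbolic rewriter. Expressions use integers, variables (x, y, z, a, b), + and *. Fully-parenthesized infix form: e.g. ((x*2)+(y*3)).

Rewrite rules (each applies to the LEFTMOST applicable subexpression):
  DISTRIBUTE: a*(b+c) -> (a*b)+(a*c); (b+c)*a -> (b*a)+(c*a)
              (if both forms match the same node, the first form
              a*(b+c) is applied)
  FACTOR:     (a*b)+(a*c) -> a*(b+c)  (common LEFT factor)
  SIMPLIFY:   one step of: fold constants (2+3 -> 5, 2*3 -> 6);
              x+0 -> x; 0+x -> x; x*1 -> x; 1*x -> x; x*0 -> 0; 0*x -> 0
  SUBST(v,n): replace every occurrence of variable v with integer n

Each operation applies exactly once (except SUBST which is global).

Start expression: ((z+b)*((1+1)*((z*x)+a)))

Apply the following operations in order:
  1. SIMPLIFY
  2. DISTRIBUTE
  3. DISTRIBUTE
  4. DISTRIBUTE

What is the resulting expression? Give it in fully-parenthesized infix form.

Start: ((z+b)*((1+1)*((z*x)+a)))
Apply SIMPLIFY at RL (target: (1+1)): ((z+b)*((1+1)*((z*x)+a))) -> ((z+b)*(2*((z*x)+a)))
Apply DISTRIBUTE at root (target: ((z+b)*(2*((z*x)+a)))): ((z+b)*(2*((z*x)+a))) -> ((z*(2*((z*x)+a)))+(b*(2*((z*x)+a))))
Apply DISTRIBUTE at LR (target: (2*((z*x)+a))): ((z*(2*((z*x)+a)))+(b*(2*((z*x)+a)))) -> ((z*((2*(z*x))+(2*a)))+(b*(2*((z*x)+a))))
Apply DISTRIBUTE at L (target: (z*((2*(z*x))+(2*a)))): ((z*((2*(z*x))+(2*a)))+(b*(2*((z*x)+a)))) -> (((z*(2*(z*x)))+(z*(2*a)))+(b*(2*((z*x)+a))))

Answer: (((z*(2*(z*x)))+(z*(2*a)))+(b*(2*((z*x)+a))))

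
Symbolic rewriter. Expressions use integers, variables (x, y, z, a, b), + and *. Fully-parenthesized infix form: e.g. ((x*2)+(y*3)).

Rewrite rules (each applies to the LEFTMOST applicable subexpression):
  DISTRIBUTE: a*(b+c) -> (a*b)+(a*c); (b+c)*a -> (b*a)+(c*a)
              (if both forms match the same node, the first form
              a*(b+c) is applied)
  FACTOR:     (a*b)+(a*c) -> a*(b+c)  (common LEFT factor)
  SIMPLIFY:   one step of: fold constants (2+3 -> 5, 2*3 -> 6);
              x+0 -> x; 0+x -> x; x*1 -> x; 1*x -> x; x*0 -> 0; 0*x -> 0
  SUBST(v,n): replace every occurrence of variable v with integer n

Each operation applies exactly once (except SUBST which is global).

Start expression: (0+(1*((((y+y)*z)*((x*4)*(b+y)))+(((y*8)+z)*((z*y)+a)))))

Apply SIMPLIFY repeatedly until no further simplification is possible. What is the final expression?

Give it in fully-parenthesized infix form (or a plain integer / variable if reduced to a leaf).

Answer: ((((y+y)*z)*((x*4)*(b+y)))+(((y*8)+z)*((z*y)+a)))

Derivation:
Start: (0+(1*((((y+y)*z)*((x*4)*(b+y)))+(((y*8)+z)*((z*y)+a)))))
Step 1: at root: (0+(1*((((y+y)*z)*((x*4)*(b+y)))+(((y*8)+z)*((z*y)+a))))) -> (1*((((y+y)*z)*((x*4)*(b+y)))+(((y*8)+z)*((z*y)+a)))); overall: (0+(1*((((y+y)*z)*((x*4)*(b+y)))+(((y*8)+z)*((z*y)+a))))) -> (1*((((y+y)*z)*((x*4)*(b+y)))+(((y*8)+z)*((z*y)+a))))
Step 2: at root: (1*((((y+y)*z)*((x*4)*(b+y)))+(((y*8)+z)*((z*y)+a)))) -> ((((y+y)*z)*((x*4)*(b+y)))+(((y*8)+z)*((z*y)+a))); overall: (1*((((y+y)*z)*((x*4)*(b+y)))+(((y*8)+z)*((z*y)+a)))) -> ((((y+y)*z)*((x*4)*(b+y)))+(((y*8)+z)*((z*y)+a)))
Fixed point: ((((y+y)*z)*((x*4)*(b+y)))+(((y*8)+z)*((z*y)+a)))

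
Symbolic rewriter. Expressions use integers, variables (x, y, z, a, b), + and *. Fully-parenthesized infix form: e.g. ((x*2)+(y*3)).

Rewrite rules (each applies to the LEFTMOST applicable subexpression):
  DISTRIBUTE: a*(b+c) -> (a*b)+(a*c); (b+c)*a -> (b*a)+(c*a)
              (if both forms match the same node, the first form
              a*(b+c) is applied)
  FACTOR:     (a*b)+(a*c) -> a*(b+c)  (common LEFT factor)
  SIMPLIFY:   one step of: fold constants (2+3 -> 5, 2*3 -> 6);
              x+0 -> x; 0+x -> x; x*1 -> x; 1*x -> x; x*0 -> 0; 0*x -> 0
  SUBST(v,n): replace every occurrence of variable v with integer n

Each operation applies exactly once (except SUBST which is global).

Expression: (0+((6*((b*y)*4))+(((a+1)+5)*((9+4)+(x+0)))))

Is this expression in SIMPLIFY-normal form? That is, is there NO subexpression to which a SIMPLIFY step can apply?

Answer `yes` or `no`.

Expression: (0+((6*((b*y)*4))+(((a+1)+5)*((9+4)+(x+0)))))
Scanning for simplifiable subexpressions (pre-order)...
  at root: (0+((6*((b*y)*4))+(((a+1)+5)*((9+4)+(x+0))))) (SIMPLIFIABLE)
  at R: ((6*((b*y)*4))+(((a+1)+5)*((9+4)+(x+0)))) (not simplifiable)
  at RL: (6*((b*y)*4)) (not simplifiable)
  at RLR: ((b*y)*4) (not simplifiable)
  at RLRL: (b*y) (not simplifiable)
  at RR: (((a+1)+5)*((9+4)+(x+0))) (not simplifiable)
  at RRL: ((a+1)+5) (not simplifiable)
  at RRLL: (a+1) (not simplifiable)
  at RRR: ((9+4)+(x+0)) (not simplifiable)
  at RRRL: (9+4) (SIMPLIFIABLE)
  at RRRR: (x+0) (SIMPLIFIABLE)
Found simplifiable subexpr at path root: (0+((6*((b*y)*4))+(((a+1)+5)*((9+4)+(x+0)))))
One SIMPLIFY step would give: ((6*((b*y)*4))+(((a+1)+5)*((9+4)+(x+0))))
-> NOT in normal form.

Answer: no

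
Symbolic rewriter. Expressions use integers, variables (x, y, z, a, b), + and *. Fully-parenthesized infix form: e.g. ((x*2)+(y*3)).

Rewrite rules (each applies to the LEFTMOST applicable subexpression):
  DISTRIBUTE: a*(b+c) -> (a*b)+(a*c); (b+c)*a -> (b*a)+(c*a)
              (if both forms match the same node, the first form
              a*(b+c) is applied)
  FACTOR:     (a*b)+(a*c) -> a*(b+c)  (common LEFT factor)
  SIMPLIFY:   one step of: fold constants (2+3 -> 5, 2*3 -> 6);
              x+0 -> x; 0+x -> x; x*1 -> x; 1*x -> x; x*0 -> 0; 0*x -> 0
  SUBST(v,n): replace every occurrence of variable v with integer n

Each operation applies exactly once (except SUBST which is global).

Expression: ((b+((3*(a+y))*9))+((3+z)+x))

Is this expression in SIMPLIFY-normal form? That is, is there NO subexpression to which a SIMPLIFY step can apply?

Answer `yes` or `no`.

Expression: ((b+((3*(a+y))*9))+((3+z)+x))
Scanning for simplifiable subexpressions (pre-order)...
  at root: ((b+((3*(a+y))*9))+((3+z)+x)) (not simplifiable)
  at L: (b+((3*(a+y))*9)) (not simplifiable)
  at LR: ((3*(a+y))*9) (not simplifiable)
  at LRL: (3*(a+y)) (not simplifiable)
  at LRLR: (a+y) (not simplifiable)
  at R: ((3+z)+x) (not simplifiable)
  at RL: (3+z) (not simplifiable)
Result: no simplifiable subexpression found -> normal form.

Answer: yes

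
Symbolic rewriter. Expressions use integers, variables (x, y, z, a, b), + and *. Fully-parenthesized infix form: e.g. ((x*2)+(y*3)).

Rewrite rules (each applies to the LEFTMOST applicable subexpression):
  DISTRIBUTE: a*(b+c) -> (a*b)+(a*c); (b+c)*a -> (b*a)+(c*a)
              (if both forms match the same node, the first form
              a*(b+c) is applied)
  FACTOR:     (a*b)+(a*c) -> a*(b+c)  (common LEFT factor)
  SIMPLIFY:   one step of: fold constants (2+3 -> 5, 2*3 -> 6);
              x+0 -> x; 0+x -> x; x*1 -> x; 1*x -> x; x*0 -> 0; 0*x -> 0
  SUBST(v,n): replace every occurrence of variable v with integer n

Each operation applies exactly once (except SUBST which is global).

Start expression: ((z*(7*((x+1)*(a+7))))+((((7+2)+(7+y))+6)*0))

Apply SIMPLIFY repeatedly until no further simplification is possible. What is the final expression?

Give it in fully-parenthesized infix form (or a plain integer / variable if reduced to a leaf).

Answer: (z*(7*((x+1)*(a+7))))

Derivation:
Start: ((z*(7*((x+1)*(a+7))))+((((7+2)+(7+y))+6)*0))
Step 1: at R: ((((7+2)+(7+y))+6)*0) -> 0; overall: ((z*(7*((x+1)*(a+7))))+((((7+2)+(7+y))+6)*0)) -> ((z*(7*((x+1)*(a+7))))+0)
Step 2: at root: ((z*(7*((x+1)*(a+7))))+0) -> (z*(7*((x+1)*(a+7)))); overall: ((z*(7*((x+1)*(a+7))))+0) -> (z*(7*((x+1)*(a+7))))
Fixed point: (z*(7*((x+1)*(a+7))))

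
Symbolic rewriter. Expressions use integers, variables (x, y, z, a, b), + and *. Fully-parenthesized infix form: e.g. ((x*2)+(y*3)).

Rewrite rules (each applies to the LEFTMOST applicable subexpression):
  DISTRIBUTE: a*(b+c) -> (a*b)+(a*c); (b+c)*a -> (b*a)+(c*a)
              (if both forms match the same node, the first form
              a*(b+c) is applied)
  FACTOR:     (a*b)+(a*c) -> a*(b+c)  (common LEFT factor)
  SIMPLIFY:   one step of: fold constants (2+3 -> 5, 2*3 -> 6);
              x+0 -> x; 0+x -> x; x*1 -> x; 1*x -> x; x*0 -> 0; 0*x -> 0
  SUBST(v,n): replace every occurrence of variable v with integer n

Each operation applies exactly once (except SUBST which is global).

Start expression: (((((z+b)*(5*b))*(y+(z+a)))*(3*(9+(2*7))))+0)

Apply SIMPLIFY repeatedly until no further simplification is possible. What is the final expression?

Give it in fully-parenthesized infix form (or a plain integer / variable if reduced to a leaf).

Answer: ((((z+b)*(5*b))*(y+(z+a)))*69)

Derivation:
Start: (((((z+b)*(5*b))*(y+(z+a)))*(3*(9+(2*7))))+0)
Step 1: at root: (((((z+b)*(5*b))*(y+(z+a)))*(3*(9+(2*7))))+0) -> ((((z+b)*(5*b))*(y+(z+a)))*(3*(9+(2*7)))); overall: (((((z+b)*(5*b))*(y+(z+a)))*(3*(9+(2*7))))+0) -> ((((z+b)*(5*b))*(y+(z+a)))*(3*(9+(2*7))))
Step 2: at RRR: (2*7) -> 14; overall: ((((z+b)*(5*b))*(y+(z+a)))*(3*(9+(2*7)))) -> ((((z+b)*(5*b))*(y+(z+a)))*(3*(9+14)))
Step 3: at RR: (9+14) -> 23; overall: ((((z+b)*(5*b))*(y+(z+a)))*(3*(9+14))) -> ((((z+b)*(5*b))*(y+(z+a)))*(3*23))
Step 4: at R: (3*23) -> 69; overall: ((((z+b)*(5*b))*(y+(z+a)))*(3*23)) -> ((((z+b)*(5*b))*(y+(z+a)))*69)
Fixed point: ((((z+b)*(5*b))*(y+(z+a)))*69)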